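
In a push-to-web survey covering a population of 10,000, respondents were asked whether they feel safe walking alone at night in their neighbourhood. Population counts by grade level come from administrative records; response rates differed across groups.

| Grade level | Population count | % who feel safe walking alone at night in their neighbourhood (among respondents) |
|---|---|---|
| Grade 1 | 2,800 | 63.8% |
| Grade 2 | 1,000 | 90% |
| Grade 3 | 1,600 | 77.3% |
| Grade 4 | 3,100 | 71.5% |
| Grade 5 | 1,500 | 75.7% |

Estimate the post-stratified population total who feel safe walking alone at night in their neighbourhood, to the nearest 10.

7,280

Each cell contributes its population count × the respondent rate:
  Grade 1: 2,800 × 63.8% = 1786.4
  Grade 2: 1,000 × 90% = 900
  Grade 3: 1,600 × 77.3% = 1236.8
  Grade 4: 3,100 × 71.5% = 2216.5
  Grade 5: 1,500 × 75.7% = 1135.5
Estimated total = 7275.2 → 7,280.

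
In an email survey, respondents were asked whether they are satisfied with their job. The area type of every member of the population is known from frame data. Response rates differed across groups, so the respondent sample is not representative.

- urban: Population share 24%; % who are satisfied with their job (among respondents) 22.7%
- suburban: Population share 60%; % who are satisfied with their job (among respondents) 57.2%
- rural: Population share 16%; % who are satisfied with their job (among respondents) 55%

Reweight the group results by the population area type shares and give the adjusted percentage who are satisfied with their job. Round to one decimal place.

48.6%

Each cell contributes population-share × respondent value:
  urban: 0.24 × 22.7 = 5.448
  suburban: 0.6 × 57.2 = 34.32
  rural: 0.16 × 55 = 8.8
Post-stratified estimate = 48.568 → 48.6%.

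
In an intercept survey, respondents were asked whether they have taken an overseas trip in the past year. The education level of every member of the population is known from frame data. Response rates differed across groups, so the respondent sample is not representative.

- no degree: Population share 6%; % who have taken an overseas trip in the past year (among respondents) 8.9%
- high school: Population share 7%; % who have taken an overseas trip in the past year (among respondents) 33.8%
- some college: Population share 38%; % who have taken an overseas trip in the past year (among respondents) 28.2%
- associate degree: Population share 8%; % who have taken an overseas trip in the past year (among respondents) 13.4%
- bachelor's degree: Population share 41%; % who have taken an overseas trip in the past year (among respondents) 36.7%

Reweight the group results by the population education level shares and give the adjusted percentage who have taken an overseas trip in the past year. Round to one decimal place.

29.7%

Each cell contributes population-share × respondent value:
  no degree: 0.06 × 8.9 = 0.534
  high school: 0.07 × 33.8 = 2.366
  some college: 0.38 × 28.2 = 10.716
  associate degree: 0.08 × 13.4 = 1.072
  bachelor's degree: 0.41 × 36.7 = 15.047
Post-stratified estimate = 29.735 → 29.7%.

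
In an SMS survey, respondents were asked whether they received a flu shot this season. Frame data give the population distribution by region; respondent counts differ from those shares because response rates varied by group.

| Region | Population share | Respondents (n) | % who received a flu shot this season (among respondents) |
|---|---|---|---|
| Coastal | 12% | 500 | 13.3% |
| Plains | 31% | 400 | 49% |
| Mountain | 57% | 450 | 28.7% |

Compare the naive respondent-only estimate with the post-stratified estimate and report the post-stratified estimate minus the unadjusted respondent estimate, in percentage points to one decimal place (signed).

+4.1 percentage points

Without adjustment, the pooled respondent share is:
  (500/1350)×13.3 + (400/1350)×49 + (450/1350)×28.7 = 29.0111%
Reweighting by population region shares:
  0.12×13.3 + 0.31×49 + 0.57×28.7 = 33.145%
Difference = 33.145 − 29.0111 = 4.1339 pp.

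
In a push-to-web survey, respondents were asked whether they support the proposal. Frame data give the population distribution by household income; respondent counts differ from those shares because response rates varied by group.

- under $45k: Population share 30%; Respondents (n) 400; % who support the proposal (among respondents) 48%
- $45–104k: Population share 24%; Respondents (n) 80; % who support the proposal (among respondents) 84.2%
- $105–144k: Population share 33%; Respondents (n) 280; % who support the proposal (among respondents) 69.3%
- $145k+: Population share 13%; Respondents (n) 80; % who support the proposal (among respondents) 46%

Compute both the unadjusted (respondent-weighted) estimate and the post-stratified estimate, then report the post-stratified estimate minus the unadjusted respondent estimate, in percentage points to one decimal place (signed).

+5.1 percentage points

Unadjusted (pooled respondent) estimate weights by respondent counts:
  (400/840)×48 + (80/840)×84.2 + (280/840)×69.3 + (80/840)×46 = 58.3571%
Reweighting by population household income shares:
  0.3×48 + 0.24×84.2 + 0.33×69.3 + 0.13×46 = 63.457%
Difference = 63.457 − 58.3571 = 5.0999 pp.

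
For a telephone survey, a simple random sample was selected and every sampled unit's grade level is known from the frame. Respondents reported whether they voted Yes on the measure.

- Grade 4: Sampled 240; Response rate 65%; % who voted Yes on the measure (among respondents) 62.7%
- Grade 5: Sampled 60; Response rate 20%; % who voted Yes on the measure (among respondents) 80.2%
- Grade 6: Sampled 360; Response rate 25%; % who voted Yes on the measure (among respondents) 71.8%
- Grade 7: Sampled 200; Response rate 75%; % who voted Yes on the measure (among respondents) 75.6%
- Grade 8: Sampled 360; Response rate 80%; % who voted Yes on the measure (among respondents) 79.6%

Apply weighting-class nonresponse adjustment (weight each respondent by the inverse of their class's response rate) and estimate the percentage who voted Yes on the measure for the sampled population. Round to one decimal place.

Each respondent's weight = sampled/responded in their class; summing within a class gives n_sampled, so:
  Grade 4: 240 × 62.7 = 15,048
  Grade 5: 60 × 80.2 = 4812
  Grade 6: 360 × 71.8 = 25,848
  Grade 7: 200 × 75.6 = 15120
  Grade 8: 360 × 79.6 = 28656
Adjusted estimate = 89,484 / 1,220 = 73.3475 → 73.3%.

73.3%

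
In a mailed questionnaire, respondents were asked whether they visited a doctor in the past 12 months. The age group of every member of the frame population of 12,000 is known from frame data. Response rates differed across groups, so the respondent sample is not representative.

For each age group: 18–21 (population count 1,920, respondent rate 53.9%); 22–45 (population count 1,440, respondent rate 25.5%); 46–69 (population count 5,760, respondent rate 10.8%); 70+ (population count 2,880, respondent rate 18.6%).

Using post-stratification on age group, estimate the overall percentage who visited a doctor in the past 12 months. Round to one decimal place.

21.3%

Post-stratification weights by population share, not respondent share:
  18–21: (1,920/12,000) × 53.9 = 8.624
  22–45: (1,440/12,000) × 25.5 = 3.06
  46–69: (5,760/12,000) × 10.8 = 5.184
  70+: (2,880/12,000) × 18.6 = 4.464
Post-stratified estimate = 21.332 → 21.3%.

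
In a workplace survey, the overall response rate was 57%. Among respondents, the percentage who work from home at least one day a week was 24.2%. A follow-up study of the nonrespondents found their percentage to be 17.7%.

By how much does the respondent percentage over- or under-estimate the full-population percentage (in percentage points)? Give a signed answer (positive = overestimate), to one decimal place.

+2.8 percentage points

Nonresponse fraction = 1 − 0.57 = 0.43.
Bias = (nonresponse fraction) × (respondent percentage − nonrespondent percentage)
     = 0.43 × (24.2 − 17.7) = 0.43 × 6.5 = 2.795.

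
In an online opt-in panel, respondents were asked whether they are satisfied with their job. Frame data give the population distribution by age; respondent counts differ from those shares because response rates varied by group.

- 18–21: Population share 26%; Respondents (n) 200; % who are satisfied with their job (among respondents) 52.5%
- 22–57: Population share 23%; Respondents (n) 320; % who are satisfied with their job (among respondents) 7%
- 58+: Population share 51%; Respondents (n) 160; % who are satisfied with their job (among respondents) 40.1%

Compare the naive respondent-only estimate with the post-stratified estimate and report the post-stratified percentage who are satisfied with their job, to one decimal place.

35.7%

Unadjusted (pooled respondent) estimate weights by respondent counts:
  (200/680)×52.5 + (320/680)×7 + (160/680)×40.1 = 28.1706%
Post-stratifying to population shares instead:
  0.26×52.5 + 0.23×7 + 0.51×40.1 = 35.711%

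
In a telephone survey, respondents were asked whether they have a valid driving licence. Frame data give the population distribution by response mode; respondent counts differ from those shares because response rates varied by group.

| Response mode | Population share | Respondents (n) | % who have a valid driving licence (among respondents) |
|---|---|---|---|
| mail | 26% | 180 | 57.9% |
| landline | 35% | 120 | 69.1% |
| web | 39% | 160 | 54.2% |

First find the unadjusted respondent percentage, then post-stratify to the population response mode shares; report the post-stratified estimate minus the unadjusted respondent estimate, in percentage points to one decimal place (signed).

+0.8 percentage points

Without adjustment, the pooled respondent share is:
  (180/460)×57.9 + (120/460)×69.1 + (160/460)×54.2 = 59.5348%
Post-stratifying to population shares instead:
  0.26×57.9 + 0.35×69.1 + 0.39×54.2 = 60.377%
Difference = 60.377 − 59.5348 = 0.8422 pp.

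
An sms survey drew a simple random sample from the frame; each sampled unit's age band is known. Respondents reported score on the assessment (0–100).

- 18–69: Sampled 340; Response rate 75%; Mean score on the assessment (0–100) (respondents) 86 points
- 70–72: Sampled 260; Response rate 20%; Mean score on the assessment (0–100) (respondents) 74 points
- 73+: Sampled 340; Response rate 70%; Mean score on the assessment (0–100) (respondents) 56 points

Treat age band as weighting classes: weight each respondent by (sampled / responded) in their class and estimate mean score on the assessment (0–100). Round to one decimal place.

71.8

Inverse-response-rate weighting restores each class to its sampled count, so class totals weight by n_sampled:
  18–69: 340 × 86 = 29,240
  70–72: 260 × 74 = 19,240
  73+: 340 × 56 = 19,040
Adjusted estimate = 67,520 / 940 = 71.8298 → 71.8.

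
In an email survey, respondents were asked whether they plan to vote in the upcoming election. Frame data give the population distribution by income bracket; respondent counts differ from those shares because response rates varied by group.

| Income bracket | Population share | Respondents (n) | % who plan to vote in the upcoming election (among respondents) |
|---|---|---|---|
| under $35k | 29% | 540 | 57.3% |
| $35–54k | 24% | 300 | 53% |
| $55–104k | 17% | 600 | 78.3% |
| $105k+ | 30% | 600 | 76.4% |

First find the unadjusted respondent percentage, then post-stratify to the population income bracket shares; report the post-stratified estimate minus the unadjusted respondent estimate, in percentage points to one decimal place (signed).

-2.9 percentage points

Without adjustment, the pooled respondent share is:
  (540/2040)×57.3 + (300/2040)×53 + (600/2040)×78.3 + (600/2040)×76.4 = 68.4618%
Post-stratified estimate weights by population shares:
  0.29×57.3 + 0.24×53 + 0.17×78.3 + 0.3×76.4 = 65.568%
Difference = 65.568 − 68.4618 = -2.8938 pp.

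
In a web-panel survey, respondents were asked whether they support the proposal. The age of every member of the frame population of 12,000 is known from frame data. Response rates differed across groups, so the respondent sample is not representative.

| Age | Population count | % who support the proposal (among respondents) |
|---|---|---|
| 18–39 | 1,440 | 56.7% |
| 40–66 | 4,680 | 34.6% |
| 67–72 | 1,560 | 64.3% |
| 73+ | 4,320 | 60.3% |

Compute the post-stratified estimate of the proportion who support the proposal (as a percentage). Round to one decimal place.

Weight each group's respondent value by its population share:
  18–39: (1,440/12,000) × 56.7 = 6.804
  40–66: (4,680/12,000) × 34.6 = 13.494
  67–72: (1,560/12,000) × 64.3 = 8.359
  73+: (4,320/12,000) × 60.3 = 21.708
Post-stratified estimate = 50.365 → 50.4%.

50.4%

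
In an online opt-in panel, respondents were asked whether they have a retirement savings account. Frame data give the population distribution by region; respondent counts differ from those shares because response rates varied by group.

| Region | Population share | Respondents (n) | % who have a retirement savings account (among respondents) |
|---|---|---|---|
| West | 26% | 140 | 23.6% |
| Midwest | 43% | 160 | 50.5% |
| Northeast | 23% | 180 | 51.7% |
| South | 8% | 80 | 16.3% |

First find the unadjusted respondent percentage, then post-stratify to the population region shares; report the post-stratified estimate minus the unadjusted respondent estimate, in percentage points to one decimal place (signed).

+1.8 percentage points

Without adjustment, the pooled respondent share is:
  (140/560)×23.6 + (160/560)×50.5 + (180/560)×51.7 + (80/560)×16.3 = 39.275%
Reweighting by population region shares:
  0.26×23.6 + 0.43×50.5 + 0.23×51.7 + 0.08×16.3 = 41.046%
Difference = 41.046 − 39.275 = 1.771 pp.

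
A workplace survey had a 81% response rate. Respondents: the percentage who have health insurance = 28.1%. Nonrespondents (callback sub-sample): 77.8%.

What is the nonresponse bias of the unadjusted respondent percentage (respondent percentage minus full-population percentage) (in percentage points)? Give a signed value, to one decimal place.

-9.4 percentage points

Nonresponse fraction = 1 − 0.81 = 0.19.
Bias = (nonresponse fraction) × (respondent percentage − nonrespondent percentage)
     = 0.19 × (28.1 − 77.8) = 0.19 × -49.7 = -9.443.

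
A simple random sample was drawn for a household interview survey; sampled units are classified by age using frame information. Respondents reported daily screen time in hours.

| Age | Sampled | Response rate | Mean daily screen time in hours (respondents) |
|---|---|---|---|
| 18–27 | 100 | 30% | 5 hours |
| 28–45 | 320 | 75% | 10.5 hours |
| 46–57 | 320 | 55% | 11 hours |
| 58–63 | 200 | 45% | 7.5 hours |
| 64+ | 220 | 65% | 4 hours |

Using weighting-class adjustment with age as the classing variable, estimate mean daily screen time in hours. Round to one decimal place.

With weight = n_sampled/n_responded per class, the weighted class total is n_sampled:
  18–27: 100 × 5 = 500
  28–45: 320 × 10.5 = 3360
  46–57: 320 × 11 = 3520
  58–63: 200 × 7.5 = 1500
  64+: 220 × 4 = 880
Adjusted estimate = 9760 / 1,160 = 8.41379 → 8.4.

8.4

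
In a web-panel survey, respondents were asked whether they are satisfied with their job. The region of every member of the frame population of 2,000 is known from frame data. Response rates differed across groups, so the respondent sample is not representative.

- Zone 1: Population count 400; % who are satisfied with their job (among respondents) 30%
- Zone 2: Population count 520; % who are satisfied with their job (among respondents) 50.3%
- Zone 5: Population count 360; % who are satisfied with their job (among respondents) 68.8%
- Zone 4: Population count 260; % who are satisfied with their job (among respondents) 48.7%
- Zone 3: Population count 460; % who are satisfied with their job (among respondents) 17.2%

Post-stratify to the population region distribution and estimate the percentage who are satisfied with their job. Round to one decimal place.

41.7%

Each cell contributes population-share × respondent value:
  Zone 1: (400/2,000) × 30 = 6
  Zone 2: (520/2,000) × 50.3 = 13.078
  Zone 5: (360/2,000) × 68.8 = 12.384
  Zone 4: (260/2,000) × 48.7 = 6.331
  Zone 3: (460/2,000) × 17.2 = 3.956
Post-stratified estimate = 41.749 → 41.7%.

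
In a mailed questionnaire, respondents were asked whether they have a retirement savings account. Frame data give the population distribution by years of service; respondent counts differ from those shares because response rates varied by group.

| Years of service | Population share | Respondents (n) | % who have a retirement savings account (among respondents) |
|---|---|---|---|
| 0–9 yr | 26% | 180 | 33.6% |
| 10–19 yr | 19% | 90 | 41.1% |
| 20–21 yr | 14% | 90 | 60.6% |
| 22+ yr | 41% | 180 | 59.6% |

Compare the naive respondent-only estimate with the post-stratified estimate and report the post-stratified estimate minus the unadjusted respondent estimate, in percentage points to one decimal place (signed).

+1.4 percentage points

Unadjusted (pooled respondent) estimate weights by respondent counts:
  (180/540)×33.6 + (90/540)×41.1 + (90/540)×60.6 + (180/540)×59.6 = 48.0167%
Post-stratifying to population shares instead:
  0.26×33.6 + 0.19×41.1 + 0.14×60.6 + 0.41×59.6 = 49.465%
Difference = 49.465 − 48.0167 = 1.4483 pp.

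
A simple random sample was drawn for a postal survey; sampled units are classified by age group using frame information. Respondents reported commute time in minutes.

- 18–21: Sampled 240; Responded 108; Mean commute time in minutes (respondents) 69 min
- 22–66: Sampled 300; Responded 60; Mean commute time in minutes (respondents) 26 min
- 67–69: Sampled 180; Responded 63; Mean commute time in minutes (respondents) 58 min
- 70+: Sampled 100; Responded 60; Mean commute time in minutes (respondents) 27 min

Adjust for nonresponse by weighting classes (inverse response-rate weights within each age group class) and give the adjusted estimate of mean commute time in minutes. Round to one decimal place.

45.7

Response rates by class: 18–21 108/240 = 45%, 22–66 60/300 = 20%, 67–69 63/180 = 35%, 70+ 60/100 = 60%.
With weight = n_sampled/n_responded per class, the weighted class total is n_sampled:
  18–21: 240 × 69 = 16,560
  22–66: 300 × 26 = 7800
  67–69: 180 × 58 = 10,440
  70+: 100 × 27 = 2700
Adjusted estimate = 37,500 / 820 = 45.7317 → 45.7.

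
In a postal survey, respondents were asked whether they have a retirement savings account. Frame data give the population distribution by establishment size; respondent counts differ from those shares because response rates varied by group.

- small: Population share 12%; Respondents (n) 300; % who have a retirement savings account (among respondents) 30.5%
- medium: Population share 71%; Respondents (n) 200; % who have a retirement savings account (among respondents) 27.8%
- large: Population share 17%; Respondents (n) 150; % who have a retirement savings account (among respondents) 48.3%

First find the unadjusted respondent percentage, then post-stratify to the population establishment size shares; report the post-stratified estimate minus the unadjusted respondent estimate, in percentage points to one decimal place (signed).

-2.2 percentage points

Without adjustment, the pooled respondent share is:
  (300/650)×30.5 + (200/650)×27.8 + (150/650)×48.3 = 33.7769%
Post-stratifying to population shares instead:
  0.12×30.5 + 0.71×27.8 + 0.17×48.3 = 31.609%
Difference = 31.609 − 33.7769 = -2.1679 pp.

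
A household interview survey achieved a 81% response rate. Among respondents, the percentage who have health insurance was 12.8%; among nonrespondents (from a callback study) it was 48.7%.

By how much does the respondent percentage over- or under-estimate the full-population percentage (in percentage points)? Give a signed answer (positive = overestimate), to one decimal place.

-6.8 percentage points

Nonresponse fraction = 1 − 0.81 = 0.19.
Bias = (nonresponse fraction) × (respondent percentage − nonrespondent percentage)
     = 0.19 × (12.8 − 48.7) = 0.19 × -35.9 = -6.821.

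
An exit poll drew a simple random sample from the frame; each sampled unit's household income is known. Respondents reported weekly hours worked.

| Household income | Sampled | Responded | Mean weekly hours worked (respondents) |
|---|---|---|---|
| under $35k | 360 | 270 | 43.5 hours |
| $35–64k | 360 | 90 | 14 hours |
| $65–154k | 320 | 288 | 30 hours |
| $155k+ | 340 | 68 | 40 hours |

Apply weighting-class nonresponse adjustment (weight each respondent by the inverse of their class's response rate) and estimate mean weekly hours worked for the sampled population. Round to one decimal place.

Response rates by class: under $35k 270/360 = 75%, $35–64k 90/360 = 25%, $65–154k 288/320 = 90%, $155k+ 68/340 = 20%.
Weighting each respondent by the inverse class response rate inflates each class back to its sampled size, so the class weight is n_sampled:
  under $35k: 360 × 43.5 = 15,660
  $35–64k: 360 × 14 = 5040
  $65–154k: 320 × 30 = 9600
  $155k+: 340 × 40 = 13,600
Adjusted estimate = 43,900 / 1,380 = 31.8116 → 31.8.

31.8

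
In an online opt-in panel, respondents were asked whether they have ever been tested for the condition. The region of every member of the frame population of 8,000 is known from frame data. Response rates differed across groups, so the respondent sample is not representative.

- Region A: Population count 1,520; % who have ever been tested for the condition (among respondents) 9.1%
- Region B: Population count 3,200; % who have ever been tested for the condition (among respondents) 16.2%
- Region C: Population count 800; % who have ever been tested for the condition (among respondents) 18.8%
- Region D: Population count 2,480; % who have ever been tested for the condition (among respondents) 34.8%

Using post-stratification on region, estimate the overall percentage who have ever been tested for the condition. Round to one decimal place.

20.9%

Post-stratification weights by population share, not respondent share:
  Region A: (1,520/8,000) × 9.1 = 1.729
  Region B: (3,200/8,000) × 16.2 = 6.48
  Region C: (800/8,000) × 18.8 = 1.88
  Region D: (2,480/8,000) × 34.8 = 10.788
Post-stratified estimate = 20.877 → 20.9%.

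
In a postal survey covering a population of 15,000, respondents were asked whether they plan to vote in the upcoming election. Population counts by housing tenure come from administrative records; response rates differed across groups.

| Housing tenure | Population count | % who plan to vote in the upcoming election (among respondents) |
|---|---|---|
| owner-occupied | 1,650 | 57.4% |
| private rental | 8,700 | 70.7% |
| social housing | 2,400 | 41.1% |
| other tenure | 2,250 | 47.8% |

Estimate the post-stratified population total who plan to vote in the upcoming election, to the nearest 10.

9,160

Estimated count per cell = population count × respondent percentage:
  owner-occupied: 1,650 × 57.4% = 947.1
  private rental: 8,700 × 70.7% = 6150.9
  social housing: 2,400 × 41.1% = 986.4
  other tenure: 2,250 × 47.8% = 1075.5
Estimated total = 9159.9 → 9,160.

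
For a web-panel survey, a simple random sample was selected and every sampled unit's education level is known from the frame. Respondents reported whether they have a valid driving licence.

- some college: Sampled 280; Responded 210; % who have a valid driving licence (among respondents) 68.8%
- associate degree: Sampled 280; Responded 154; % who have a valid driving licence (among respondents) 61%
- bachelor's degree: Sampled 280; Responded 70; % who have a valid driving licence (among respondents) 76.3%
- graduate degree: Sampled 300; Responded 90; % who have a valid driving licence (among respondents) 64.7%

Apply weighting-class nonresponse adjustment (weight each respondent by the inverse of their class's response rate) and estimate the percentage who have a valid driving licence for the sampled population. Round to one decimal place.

Response rates by class: some college 210/280 = 75%, associate degree 154/280 = 55%, bachelor's degree 70/280 = 25%, graduate degree 90/300 = 30%.
Inverse-response-rate weighting restores each class to its sampled count, so class totals weight by n_sampled:
  some college: 280 × 68.8 = 19,264
  associate degree: 280 × 61 = 17,080
  bachelor's degree: 280 × 76.3 = 21,364
  graduate degree: 300 × 64.7 = 19,410
Adjusted estimate = 77,118 / 1,140 = 67.6474 → 67.6%.

67.6%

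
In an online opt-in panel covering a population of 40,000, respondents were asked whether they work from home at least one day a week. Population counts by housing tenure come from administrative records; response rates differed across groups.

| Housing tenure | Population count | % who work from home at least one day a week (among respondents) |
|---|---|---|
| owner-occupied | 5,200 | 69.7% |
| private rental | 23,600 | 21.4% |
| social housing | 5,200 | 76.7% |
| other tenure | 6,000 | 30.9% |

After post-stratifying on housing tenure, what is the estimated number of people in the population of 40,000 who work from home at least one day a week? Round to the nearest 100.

Each cell contributes its population count × the respondent rate:
  owner-occupied: 5,200 × 69.7% = 3624.4
  private rental: 23,600 × 21.4% = 5050.4
  social housing: 5,200 × 76.7% = 3988.4
  other tenure: 6,000 × 30.9% = 1854
Estimated total = 14517.2 → 14,500.

14,500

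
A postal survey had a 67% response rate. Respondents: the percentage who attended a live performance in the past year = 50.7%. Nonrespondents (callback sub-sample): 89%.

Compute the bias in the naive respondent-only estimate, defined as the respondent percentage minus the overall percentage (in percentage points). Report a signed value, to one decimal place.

-12.6 percentage points

Nonresponse fraction = 1 − 0.67 = 0.33.
Bias = (nonresponse fraction) × (respondent percentage − nonrespondent percentage)
     = 0.33 × (50.7 − 89) = 0.33 × -38.3 = -12.639.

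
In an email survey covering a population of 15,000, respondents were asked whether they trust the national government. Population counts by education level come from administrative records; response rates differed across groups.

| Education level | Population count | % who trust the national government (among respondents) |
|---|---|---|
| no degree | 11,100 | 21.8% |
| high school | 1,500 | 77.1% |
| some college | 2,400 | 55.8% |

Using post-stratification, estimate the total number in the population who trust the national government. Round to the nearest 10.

Apply each group's respondent rate to its population count:
  no degree: 11,100 × 21.8% = 2419.8
  high school: 1,500 × 77.1% = 1156.5
  some college: 2,400 × 55.8% = 1339.2
Estimated total = 4915.5 → 4,920.

4,920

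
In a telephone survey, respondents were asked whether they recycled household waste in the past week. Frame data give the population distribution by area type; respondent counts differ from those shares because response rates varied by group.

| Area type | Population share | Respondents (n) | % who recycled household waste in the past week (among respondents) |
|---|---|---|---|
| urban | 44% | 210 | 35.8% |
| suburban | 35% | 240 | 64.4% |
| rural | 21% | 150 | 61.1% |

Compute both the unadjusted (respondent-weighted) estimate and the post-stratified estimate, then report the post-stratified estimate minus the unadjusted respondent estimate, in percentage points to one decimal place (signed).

-2.4 percentage points

Without adjustment, the pooled respondent share is:
  (210/600)×35.8 + (240/600)×64.4 + (150/600)×61.1 = 53.565%
Reweighting by population area type shares:
  0.44×35.8 + 0.35×64.4 + 0.21×61.1 = 51.123%
Difference = 51.123 − 53.565 = -2.442 pp.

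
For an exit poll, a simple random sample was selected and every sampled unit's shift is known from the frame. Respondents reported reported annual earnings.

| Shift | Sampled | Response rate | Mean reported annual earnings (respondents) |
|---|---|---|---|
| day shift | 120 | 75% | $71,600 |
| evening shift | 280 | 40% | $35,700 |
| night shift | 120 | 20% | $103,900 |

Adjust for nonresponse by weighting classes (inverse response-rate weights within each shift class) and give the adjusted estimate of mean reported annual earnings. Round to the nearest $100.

$59,700

Inverse-response-rate weighting restores each class to its sampled count, so class totals weight by n_sampled:
  day shift: 120 × 71,600 = 8,592,000
  evening shift: 280 × 35,700 = 9,996,000
  night shift: 120 × 103,900 = 12,468,000
Adjusted estimate = 31,056,000 / 520 = 59723.1 → $59,700.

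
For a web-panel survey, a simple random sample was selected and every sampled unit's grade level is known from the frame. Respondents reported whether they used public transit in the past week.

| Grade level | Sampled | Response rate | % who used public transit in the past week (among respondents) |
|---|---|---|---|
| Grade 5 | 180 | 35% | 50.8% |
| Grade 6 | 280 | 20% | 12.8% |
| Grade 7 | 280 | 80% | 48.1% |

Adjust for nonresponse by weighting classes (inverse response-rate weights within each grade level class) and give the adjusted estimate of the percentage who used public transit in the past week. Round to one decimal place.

Each respondent's weight = sampled/responded in their class; summing within a class gives n_sampled, so:
  Grade 5: 180 × 50.8 = 9144
  Grade 6: 280 × 12.8 = 3584
  Grade 7: 280 × 48.1 = 13,468
Adjusted estimate = 26,196 / 740 = 35.4 → 35.4%.

35.4%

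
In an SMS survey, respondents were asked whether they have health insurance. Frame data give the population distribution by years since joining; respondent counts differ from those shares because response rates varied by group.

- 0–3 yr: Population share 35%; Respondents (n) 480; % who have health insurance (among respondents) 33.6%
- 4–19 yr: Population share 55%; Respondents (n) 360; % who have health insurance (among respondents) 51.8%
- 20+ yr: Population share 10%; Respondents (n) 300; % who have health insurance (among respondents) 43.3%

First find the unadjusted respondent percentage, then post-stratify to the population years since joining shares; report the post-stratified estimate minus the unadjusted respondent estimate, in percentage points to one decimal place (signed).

+2.7 percentage points

Naive respondent-only estimate (weights = respondent counts):
  (480/1140)×33.6 + (360/1140)×51.8 + (300/1140)×43.3 = 41.9%
Post-stratified estimate weights by population shares:
  0.35×33.6 + 0.55×51.8 + 0.1×43.3 = 44.58%
Difference = 44.58 − 41.9 = 2.68 pp.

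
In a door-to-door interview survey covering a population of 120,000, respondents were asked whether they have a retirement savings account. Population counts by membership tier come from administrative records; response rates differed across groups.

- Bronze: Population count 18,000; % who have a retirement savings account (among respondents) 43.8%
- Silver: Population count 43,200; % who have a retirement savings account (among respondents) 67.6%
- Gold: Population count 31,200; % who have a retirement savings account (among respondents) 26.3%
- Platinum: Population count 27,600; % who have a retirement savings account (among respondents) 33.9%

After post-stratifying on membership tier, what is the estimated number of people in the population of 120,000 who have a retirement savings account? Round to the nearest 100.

54,600

Estimated count per cell = population count × respondent percentage:
  Bronze: 18,000 × 43.8% = 7884
  Silver: 43,200 × 67.6% = 29203.2
  Gold: 31,200 × 26.3% = 8205.6
  Platinum: 27,600 × 33.9% = 9356.4
Estimated total = 54649.2 → 54,600.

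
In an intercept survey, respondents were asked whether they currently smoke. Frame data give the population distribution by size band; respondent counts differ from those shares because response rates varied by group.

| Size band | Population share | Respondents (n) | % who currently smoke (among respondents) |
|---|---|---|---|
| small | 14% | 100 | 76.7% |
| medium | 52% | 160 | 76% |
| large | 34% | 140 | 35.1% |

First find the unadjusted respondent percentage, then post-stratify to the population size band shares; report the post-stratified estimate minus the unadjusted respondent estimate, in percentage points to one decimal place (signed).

+0.3 percentage points

Without adjustment, the pooled respondent share is:
  (100/400)×76.7 + (160/400)×76 + (140/400)×35.1 = 61.86%
Post-stratified estimate weights by population shares:
  0.14×76.7 + 0.52×76 + 0.34×35.1 = 62.192%
Difference = 62.192 − 61.86 = 0.332 pp.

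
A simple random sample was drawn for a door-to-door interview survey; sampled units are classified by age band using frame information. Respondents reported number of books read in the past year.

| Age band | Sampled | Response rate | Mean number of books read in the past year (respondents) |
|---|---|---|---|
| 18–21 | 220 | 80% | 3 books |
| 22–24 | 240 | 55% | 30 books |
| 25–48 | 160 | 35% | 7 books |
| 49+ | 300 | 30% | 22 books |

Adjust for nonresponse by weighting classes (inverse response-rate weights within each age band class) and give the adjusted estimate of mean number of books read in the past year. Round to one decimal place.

With weight = n_sampled/n_responded per class, the weighted class total is n_sampled:
  18–21: 220 × 3 = 660
  22–24: 240 × 30 = 7200
  25–48: 160 × 7 = 1120
  49+: 300 × 22 = 6600
Adjusted estimate = 15,580 / 920 = 16.9348 → 16.9.

16.9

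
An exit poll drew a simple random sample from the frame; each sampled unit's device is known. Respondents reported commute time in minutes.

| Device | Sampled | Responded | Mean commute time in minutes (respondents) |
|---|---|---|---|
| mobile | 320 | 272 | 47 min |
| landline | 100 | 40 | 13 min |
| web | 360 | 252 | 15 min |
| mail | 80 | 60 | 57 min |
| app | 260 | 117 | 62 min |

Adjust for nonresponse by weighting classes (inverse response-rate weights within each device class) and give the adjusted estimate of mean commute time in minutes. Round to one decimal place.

Class response rates: mobile 272/320 = 85%, landline 40/100 = 40%, web 252/360 = 70%, mail 60/80 = 75%, app 117/260 = 45%.
Weighting each respondent by the inverse class response rate inflates each class back to its sampled size, so the class weight is n_sampled:
  mobile: 320 × 47 = 15,040
  landline: 100 × 13 = 1300
  web: 360 × 15 = 5400
  mail: 80 × 57 = 4560
  app: 260 × 62 = 16,120
Adjusted estimate = 42,420 / 1,120 = 37.875 → 37.9.

37.9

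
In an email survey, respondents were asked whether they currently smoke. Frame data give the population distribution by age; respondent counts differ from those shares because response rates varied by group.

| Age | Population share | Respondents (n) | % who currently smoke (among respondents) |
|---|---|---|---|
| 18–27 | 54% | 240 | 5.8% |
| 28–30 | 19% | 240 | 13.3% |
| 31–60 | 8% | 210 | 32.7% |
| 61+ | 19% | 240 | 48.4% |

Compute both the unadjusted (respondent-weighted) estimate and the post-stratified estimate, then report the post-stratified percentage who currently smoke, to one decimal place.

17.5%

Naive respondent-only estimate (weights = respondent counts):
  (240/930)×5.8 + (240/930)×13.3 + (210/930)×32.7 + (240/930)×48.4 = 24.8032%
Post-stratifying to population shares instead:
  0.54×5.8 + 0.19×13.3 + 0.08×32.7 + 0.19×48.4 = 17.471%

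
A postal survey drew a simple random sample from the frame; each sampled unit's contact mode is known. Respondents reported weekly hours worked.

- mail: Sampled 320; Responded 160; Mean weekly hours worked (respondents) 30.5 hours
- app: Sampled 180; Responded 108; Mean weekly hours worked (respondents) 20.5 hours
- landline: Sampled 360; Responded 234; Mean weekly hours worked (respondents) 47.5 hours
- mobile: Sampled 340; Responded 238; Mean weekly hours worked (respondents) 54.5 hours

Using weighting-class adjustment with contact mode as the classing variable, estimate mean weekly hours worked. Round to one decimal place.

Response rates by class: mail 160/320 = 50%, app 108/180 = 60%, landline 234/360 = 65%, mobile 238/340 = 70%.
With weight = n_sampled/n_responded per class, the weighted class total is n_sampled:
  mail: 320 × 30.5 = 9760
  app: 180 × 20.5 = 3690
  landline: 360 × 47.5 = 17,100
  mobile: 340 × 54.5 = 18,530
Adjusted estimate = 49,080 / 1,200 = 40.9 → 40.9.

40.9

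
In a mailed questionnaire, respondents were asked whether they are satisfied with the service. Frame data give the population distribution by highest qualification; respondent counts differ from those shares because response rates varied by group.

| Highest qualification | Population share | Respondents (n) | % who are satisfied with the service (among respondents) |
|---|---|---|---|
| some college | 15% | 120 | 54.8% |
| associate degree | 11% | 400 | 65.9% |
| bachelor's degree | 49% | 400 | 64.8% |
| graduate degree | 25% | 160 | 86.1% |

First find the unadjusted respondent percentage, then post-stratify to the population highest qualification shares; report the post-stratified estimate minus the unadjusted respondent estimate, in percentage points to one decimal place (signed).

+1.5 percentage points

Naive respondent-only estimate (weights = respondent counts):
  (120/1080)×54.8 + (400/1080)×65.9 + (400/1080)×64.8 + (160/1080)×86.1 = 67.2519%
Post-stratified estimate weights by population shares:
  0.15×54.8 + 0.11×65.9 + 0.49×64.8 + 0.25×86.1 = 68.746%
Difference = 68.746 − 67.2519 = 1.4941 pp.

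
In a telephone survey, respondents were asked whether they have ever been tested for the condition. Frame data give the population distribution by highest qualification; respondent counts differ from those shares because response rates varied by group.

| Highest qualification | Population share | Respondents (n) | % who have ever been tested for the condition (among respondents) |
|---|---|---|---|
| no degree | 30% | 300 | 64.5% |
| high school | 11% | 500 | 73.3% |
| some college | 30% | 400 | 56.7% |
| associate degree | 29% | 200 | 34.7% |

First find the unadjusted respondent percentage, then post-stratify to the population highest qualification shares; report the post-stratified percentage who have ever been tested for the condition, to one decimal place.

54.5%

Without adjustment, the pooled respondent share is:
  (300/1400)×64.5 + (500/1400)×73.3 + (400/1400)×56.7 + (200/1400)×34.7 = 61.1571%
Post-stratified estimate weights by population shares:
  0.3×64.5 + 0.11×73.3 + 0.3×56.7 + 0.29×34.7 = 54.486%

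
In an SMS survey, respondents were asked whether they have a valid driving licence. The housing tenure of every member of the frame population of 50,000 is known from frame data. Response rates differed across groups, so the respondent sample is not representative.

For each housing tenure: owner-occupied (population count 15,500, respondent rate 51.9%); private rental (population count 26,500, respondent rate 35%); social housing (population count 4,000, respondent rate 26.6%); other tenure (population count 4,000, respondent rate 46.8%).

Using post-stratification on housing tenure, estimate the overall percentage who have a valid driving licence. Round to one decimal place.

Each cell contributes population-share × respondent value:
  owner-occupied: (15,500/50,000) × 51.9 = 16.089
  private rental: (26,500/50,000) × 35 = 18.55
  social housing: (4,000/50,000) × 26.6 = 2.128
  other tenure: (4,000/50,000) × 46.8 = 3.744
Post-stratified estimate = 40.511 → 40.5%.

40.5%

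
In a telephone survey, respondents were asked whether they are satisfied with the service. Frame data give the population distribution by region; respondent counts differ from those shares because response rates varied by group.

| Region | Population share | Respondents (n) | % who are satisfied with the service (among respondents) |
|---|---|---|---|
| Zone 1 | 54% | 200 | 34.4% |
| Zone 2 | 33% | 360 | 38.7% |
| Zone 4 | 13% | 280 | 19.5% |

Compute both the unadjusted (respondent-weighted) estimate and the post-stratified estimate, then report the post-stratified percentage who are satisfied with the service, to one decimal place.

33.9%

Without adjustment, the pooled respondent share is:
  (200/840)×34.4 + (360/840)×38.7 + (280/840)×19.5 = 31.2762%
Post-stratifying to population shares instead:
  0.54×34.4 + 0.33×38.7 + 0.13×19.5 = 33.882%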